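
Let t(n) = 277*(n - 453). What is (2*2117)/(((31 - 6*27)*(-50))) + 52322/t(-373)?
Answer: 156509642/374663275 ≈ 0.41773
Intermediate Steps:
t(n) = -125481 + 277*n (t(n) = 277*(-453 + n) = -125481 + 277*n)
(2*2117)/(((31 - 6*27)*(-50))) + 52322/t(-373) = (2*2117)/(((31 - 6*27)*(-50))) + 52322/(-125481 + 277*(-373)) = 4234/(((31 - 162)*(-50))) + 52322/(-125481 - 103321) = 4234/((-131*(-50))) + 52322/(-228802) = 4234/6550 + 52322*(-1/228802) = 4234*(1/6550) - 26161/114401 = 2117/3275 - 26161/114401 = 156509642/374663275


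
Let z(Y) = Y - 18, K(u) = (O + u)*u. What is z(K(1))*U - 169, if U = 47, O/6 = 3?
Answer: -122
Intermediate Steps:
O = 18 (O = 6*3 = 18)
K(u) = u*(18 + u) (K(u) = (18 + u)*u = u*(18 + u))
z(Y) = -18 + Y
z(K(1))*U - 169 = (-18 + 1*(18 + 1))*47 - 169 = (-18 + 1*19)*47 - 169 = (-18 + 19)*47 - 169 = 1*47 - 169 = 47 - 169 = -122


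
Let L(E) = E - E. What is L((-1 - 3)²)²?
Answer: 0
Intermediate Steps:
L(E) = 0
L((-1 - 3)²)² = 0² = 0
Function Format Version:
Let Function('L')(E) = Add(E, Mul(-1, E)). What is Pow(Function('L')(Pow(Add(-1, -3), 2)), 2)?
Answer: 0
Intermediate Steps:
Function('L')(E) = 0
Pow(Function('L')(Pow(Add(-1, -3), 2)), 2) = Pow(0, 2) = 0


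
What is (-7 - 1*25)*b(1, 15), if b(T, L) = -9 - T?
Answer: 320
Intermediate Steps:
(-7 - 1*25)*b(1, 15) = (-7 - 1*25)*(-9 - 1*1) = (-7 - 25)*(-9 - 1) = -32*(-10) = 320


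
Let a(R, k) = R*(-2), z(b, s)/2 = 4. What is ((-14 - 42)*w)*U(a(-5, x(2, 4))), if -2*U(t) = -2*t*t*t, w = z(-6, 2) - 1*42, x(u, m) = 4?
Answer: 1904000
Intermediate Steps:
z(b, s) = 8 (z(b, s) = 2*4 = 8)
a(R, k) = -2*R
w = -34 (w = 8 - 1*42 = 8 - 42 = -34)
U(t) = t³ (U(t) = -(-1)*(t*t)*t = -(-1)*t²*t = -(-1)*t³ = t³)
((-14 - 42)*w)*U(a(-5, x(2, 4))) = ((-14 - 42)*(-34))*(-2*(-5))³ = -56*(-34)*10³ = 1904*1000 = 1904000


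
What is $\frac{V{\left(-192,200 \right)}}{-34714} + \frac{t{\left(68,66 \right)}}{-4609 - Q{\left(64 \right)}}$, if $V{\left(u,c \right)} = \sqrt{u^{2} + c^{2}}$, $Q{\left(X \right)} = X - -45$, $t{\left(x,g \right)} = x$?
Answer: $- \frac{34}{2359} - \frac{4 \sqrt{1201}}{17357} \approx -0.022399$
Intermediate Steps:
$Q{\left(X \right)} = 45 + X$ ($Q{\left(X \right)} = X + 45 = 45 + X$)
$V{\left(u,c \right)} = \sqrt{c^{2} + u^{2}}$
$\frac{V{\left(-192,200 \right)}}{-34714} + \frac{t{\left(68,66 \right)}}{-4609 - Q{\left(64 \right)}} = \frac{\sqrt{200^{2} + \left(-192\right)^{2}}}{-34714} + \frac{68}{-4609 - \left(45 + 64\right)} = \sqrt{40000 + 36864} \left(- \frac{1}{34714}\right) + \frac{68}{-4609 - 109} = \sqrt{76864} \left(- \frac{1}{34714}\right) + \frac{68}{-4609 - 109} = 8 \sqrt{1201} \left(- \frac{1}{34714}\right) + \frac{68}{-4718} = - \frac{4 \sqrt{1201}}{17357} + 68 \left(- \frac{1}{4718}\right) = - \frac{4 \sqrt{1201}}{17357} - \frac{34}{2359} = - \frac{34}{2359} - \frac{4 \sqrt{1201}}{17357}$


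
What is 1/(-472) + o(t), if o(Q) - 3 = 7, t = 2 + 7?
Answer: 4719/472 ≈ 9.9979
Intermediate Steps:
t = 9
o(Q) = 10 (o(Q) = 3 + 7 = 10)
1/(-472) + o(t) = 1/(-472) + 10 = -1/472 + 10 = 4719/472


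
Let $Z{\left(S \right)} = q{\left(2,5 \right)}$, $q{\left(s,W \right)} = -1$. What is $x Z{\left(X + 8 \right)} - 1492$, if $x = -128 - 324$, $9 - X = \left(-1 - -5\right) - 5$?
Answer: $-1040$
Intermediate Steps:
$X = 10$ ($X = 9 - \left(\left(-1 - -5\right) - 5\right) = 9 - \left(\left(-1 + 5\right) - 5\right) = 9 - \left(4 - 5\right) = 9 - -1 = 9 + 1 = 10$)
$x = -452$
$Z{\left(S \right)} = -1$
$x Z{\left(X + 8 \right)} - 1492 = \left(-452\right) \left(-1\right) - 1492 = 452 - 1492 = -1040$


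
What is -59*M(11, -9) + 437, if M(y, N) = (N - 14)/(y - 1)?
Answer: 5727/10 ≈ 572.70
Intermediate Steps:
M(y, N) = (-14 + N)/(-1 + y)
-59*M(11, -9) + 437 = -59*(-14 - 9)/(-1 + 11) + 437 = -59*(-23)/10 + 437 = -59*(-23/10) + 437 = 1357/10 + 437 = 5727/10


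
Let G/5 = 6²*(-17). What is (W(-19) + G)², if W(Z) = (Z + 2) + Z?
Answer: 9585216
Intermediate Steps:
W(Z) = 2 + 2*Z (W(Z) = (2 + Z) + Z = 2 + 2*Z)
G = -3060 (G = 5*(6²*(-17)) = 5*(36*(-17)) = 5*(-612) = -3060)
(W(-19) + G)² = ((2 + 2*(-19)) - 3060)² = ((2 - 38) - 3060)² = (-36 - 3060)² = (-3096)² = 9585216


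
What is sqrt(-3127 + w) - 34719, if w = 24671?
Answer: -34719 + 2*sqrt(5386) ≈ -34572.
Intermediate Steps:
sqrt(-3127 + w) - 34719 = sqrt(-3127 + 24671) - 34719 = sqrt(21544) - 34719 = 2*sqrt(5386) - 34719 = -34719 + 2*sqrt(5386)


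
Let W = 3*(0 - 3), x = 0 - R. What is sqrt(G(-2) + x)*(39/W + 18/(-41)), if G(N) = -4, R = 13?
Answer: -587*I*sqrt(17)/123 ≈ -19.677*I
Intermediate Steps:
x = -13 (x = 0 - 1*13 = 0 - 13 = -13)
W = -9 (W = 3*(-3) = -9)
sqrt(G(-2) + x)*(39/W + 18/(-41)) = sqrt(-4 - 13)*(39/(-9) + 18/(-41)) = sqrt(-17)*(39*(-1/9) + 18*(-1/41)) = (I*sqrt(17))*(-13/3 - 18/41) = (I*sqrt(17))*(-587/123) = -587*I*sqrt(17)/123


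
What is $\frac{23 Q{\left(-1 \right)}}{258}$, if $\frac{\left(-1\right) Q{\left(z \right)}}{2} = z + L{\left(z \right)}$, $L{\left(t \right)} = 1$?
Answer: $0$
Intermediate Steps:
$Q{\left(z \right)} = -2 - 2 z$ ($Q{\left(z \right)} = - 2 \left(z + 1\right) = - 2 \left(1 + z\right) = -2 - 2 z$)
$\frac{23 Q{\left(-1 \right)}}{258} = \frac{23 \left(-2 - -2\right)}{258} = 23 \left(-2 + 2\right) \frac{1}{258} = 23 \cdot 0 \cdot \frac{1}{258} = 0 \cdot \frac{1}{258} = 0$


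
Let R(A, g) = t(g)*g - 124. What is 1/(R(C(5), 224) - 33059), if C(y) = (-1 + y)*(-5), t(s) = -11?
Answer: -1/35647 ≈ -2.8053e-5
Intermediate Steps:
C(y) = 5 - 5*y
R(A, g) = -124 - 11*g (R(A, g) = -11*g - 124 = -124 - 11*g)
1/(R(C(5), 224) - 33059) = 1/((-124 - 11*224) - 33059) = 1/((-124 - 2464) - 33059) = 1/(-2588 - 33059) = 1/(-35647) = -1/35647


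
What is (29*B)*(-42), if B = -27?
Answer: 32886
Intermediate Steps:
(29*B)*(-42) = (29*(-27))*(-42) = -783*(-42) = 32886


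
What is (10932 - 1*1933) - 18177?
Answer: -9178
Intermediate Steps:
(10932 - 1*1933) - 18177 = (10932 - 1933) - 18177 = 8999 - 18177 = -9178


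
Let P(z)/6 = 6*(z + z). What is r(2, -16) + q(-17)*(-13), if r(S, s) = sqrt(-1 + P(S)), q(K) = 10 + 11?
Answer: -273 + sqrt(143) ≈ -261.04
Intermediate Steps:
P(z) = 72*z (P(z) = 6*(6*(z + z)) = 6*(6*(2*z)) = 6*(12*z) = 72*z)
q(K) = 21
r(S, s) = sqrt(-1 + 72*S)
r(2, -16) + q(-17)*(-13) = sqrt(-1 + 72*2) + 21*(-13) = sqrt(-1 + 144) - 273 = sqrt(143) - 273 = -273 + sqrt(143)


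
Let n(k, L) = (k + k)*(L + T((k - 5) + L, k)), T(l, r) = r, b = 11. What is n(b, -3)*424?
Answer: 74624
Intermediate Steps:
n(k, L) = 2*k*(L + k) (n(k, L) = (k + k)*(L + k) = (2*k)*(L + k) = 2*k*(L + k))
n(b, -3)*424 = (2*11*(-3 + 11))*424 = (2*11*8)*424 = 176*424 = 74624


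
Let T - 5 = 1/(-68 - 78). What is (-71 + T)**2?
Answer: 92871769/21316 ≈ 4356.9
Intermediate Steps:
T = 729/146 (T = 5 + 1/(-68 - 78) = 5 + 1/(-146) = 5 - 1/146 = 729/146 ≈ 4.9931)
(-71 + T)**2 = (-71 + 729/146)**2 = (-9637/146)**2 = 92871769/21316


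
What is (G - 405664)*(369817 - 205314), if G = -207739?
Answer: -100906633709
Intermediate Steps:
(G - 405664)*(369817 - 205314) = (-207739 - 405664)*(369817 - 205314) = -613403*164503 = -100906633709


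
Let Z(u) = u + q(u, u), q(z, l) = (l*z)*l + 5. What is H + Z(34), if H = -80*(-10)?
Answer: 40143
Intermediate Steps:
H = 800
q(z, l) = 5 + z*l² (q(z, l) = z*l² + 5 = 5 + z*l²)
Z(u) = 5 + u + u³ (Z(u) = u + (5 + u*u²) = u + (5 + u³) = 5 + u + u³)
H + Z(34) = 800 + (5 + 34 + 34³) = 800 + (5 + 34 + 39304) = 800 + 39343 = 40143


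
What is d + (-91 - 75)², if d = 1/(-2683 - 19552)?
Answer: 612707659/22235 ≈ 27556.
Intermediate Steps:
d = -1/22235 (d = 1/(-22235) = -1/22235 ≈ -4.4974e-5)
d + (-91 - 75)² = -1/22235 + (-91 - 75)² = -1/22235 + (-166)² = -1/22235 + 27556 = 612707659/22235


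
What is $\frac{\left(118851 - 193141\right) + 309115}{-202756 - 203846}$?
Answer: $- \frac{78275}{135534} \approx -0.57753$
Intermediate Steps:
$\frac{\left(118851 - 193141\right) + 309115}{-202756 - 203846} = \frac{-74290 + 309115}{-406602} = 234825 \left(- \frac{1}{406602}\right) = - \frac{78275}{135534}$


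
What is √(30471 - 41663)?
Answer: 2*I*√2798 ≈ 105.79*I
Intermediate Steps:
√(30471 - 41663) = √(-11192) = 2*I*√2798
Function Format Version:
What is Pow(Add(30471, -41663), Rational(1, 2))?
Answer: Mul(2, I, Pow(2798, Rational(1, 2))) ≈ Mul(105.79, I)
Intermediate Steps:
Pow(Add(30471, -41663), Rational(1, 2)) = Pow(-11192, Rational(1, 2)) = Mul(2, I, Pow(2798, Rational(1, 2)))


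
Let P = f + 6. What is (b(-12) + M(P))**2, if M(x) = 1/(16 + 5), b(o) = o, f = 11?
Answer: 63001/441 ≈ 142.86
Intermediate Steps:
P = 17 (P = 11 + 6 = 17)
M(x) = 1/21
(b(-12) + M(P))**2 = (-12 + 1/21)**2 = (-251/21)**2 = 63001/441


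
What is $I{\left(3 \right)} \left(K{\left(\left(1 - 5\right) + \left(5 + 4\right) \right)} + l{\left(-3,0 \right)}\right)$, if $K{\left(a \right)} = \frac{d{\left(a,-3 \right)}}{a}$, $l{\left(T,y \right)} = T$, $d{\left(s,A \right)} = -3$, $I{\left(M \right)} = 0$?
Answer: $0$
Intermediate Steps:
$K{\left(a \right)} = - \frac{3}{a}$
$I{\left(3 \right)} \left(K{\left(\left(1 - 5\right) + \left(5 + 4\right) \right)} + l{\left(-3,0 \right)}\right) = 0 \left(- \frac{3}{\left(1 - 5\right) + \left(5 + 4\right)} - 3\right) = 0 \left(- \frac{3}{-4 + 9} - 3\right) = 0 \left(- \frac{3}{5} - 3\right) = 0 \left(- \frac{18}{5}\right) = 0$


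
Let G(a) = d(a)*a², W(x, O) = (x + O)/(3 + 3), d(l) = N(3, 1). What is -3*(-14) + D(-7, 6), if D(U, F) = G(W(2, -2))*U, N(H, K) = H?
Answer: 42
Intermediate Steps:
d(l) = 3
W(x, O) = O/6 + x/6 (W(x, O) = (O + x)/6 = (O + x)*(⅙) = O/6 + x/6)
G(a) = 3*a²
D(U, F) = 0 (D(U, F) = (3*((⅙)*(-2) + (⅙)*2)²)*U = (3*(-⅓ + ⅓)²)*U = (3*0²)*U = (3*0)*U = 0*U = 0)
-3*(-14) + D(-7, 6) = -3*(-14) + 0 = 42 + 0 = 42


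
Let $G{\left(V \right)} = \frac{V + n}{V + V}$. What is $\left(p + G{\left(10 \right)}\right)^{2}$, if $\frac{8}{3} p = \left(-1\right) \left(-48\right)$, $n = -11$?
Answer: $\frac{128881}{400} \approx 322.2$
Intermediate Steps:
$G{\left(V \right)} = \frac{-11 + V}{2 V}$ ($G{\left(V \right)} = \frac{V - 11}{V + V} = \frac{-11 + V}{2 V}$)
$p = 18$ ($p = \frac{3 \left(\left(-1\right) \left(-48\right)\right)}{8} = \frac{3}{8} \cdot 48 = 18$)
$\left(p + G{\left(10 \right)}\right)^{2} = \left(18 + \frac{-11 + 10}{2 \cdot 10}\right)^{2} = \left(18 + \frac{1}{2} \cdot \frac{1}{10} \left(-1\right)\right)^{2} = \left(18 - \frac{1}{20}\right)^{2} = \left(\frac{359}{20}\right)^{2} = \frac{128881}{400}$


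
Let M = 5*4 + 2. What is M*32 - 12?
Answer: 692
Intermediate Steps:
M = 22 (M = 20 + 2 = 22)
M*32 - 12 = 22*32 - 12 = 704 - 12 = 692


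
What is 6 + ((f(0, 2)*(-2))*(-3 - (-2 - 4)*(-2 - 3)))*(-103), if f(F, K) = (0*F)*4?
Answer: 6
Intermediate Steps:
f(F, K) = 0 (f(F, K) = 0*4 = 0)
6 + ((f(0, 2)*(-2))*(-3 - (-2 - 4)*(-2 - 3)))*(-103) = 6 + ((0*(-2))*(-3 - (-2 - 4)*(-2 - 3)))*(-103) = 6 + (0*(-3 - (-6)*(-5)))*(-103) = 6 + (0*(-3 - 1*30))*(-103) = 6 + (0*(-3 - 30))*(-103) = 6 + (0*(-33))*(-103) = 6 + 0*(-103) = 6 + 0 = 6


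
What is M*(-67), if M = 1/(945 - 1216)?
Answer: 67/271 ≈ 0.24723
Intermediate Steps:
M = -1/271 (M = 1/(-271) = -1/271 ≈ -0.0036900)
M*(-67) = -1/271*(-67) = 67/271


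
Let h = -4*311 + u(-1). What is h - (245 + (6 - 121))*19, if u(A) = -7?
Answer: -3721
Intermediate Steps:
h = -1251 (h = -4*311 - 7 = -1244 - 7 = -1251)
h - (245 + (6 - 121))*19 = -1251 - (245 + (6 - 121))*19 = -1251 - (245 - 115)*19 = -1251 - 130*19 = -1251 - 1*2470 = -1251 - 2470 = -3721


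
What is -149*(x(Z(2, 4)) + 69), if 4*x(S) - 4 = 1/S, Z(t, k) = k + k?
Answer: -333909/32 ≈ -10435.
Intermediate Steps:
Z(t, k) = 2*k
x(S) = 1 + 1/(4*S)
-149*(x(Z(2, 4)) + 69) = -149*((¼ + 2*4)/((2*4)) + 69) = -149*((¼ + 8)/8 + 69) = -149*((⅛)*(33/4) + 69) = -149*(33/32 + 69) = -149*2241/32 = -333909/32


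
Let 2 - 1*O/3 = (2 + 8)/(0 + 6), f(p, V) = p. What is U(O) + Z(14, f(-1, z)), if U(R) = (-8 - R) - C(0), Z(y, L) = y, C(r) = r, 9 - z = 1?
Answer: 5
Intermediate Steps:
z = 8 (z = 9 - 1*1 = 9 - 1 = 8)
O = 1 (O = 6 - 3*(2 + 8)/(0 + 6) = 6 - 30/6 = 6 - 3*5/3 = 6 - 5 = 1)
U(R) = -8 - R (U(R) = (-8 - R) - 1*0 = (-8 - R) + 0 = -8 - R)
U(O) + Z(14, f(-1, z)) = (-8 - 1*1) + 14 = (-8 - 1) + 14 = -9 + 14 = 5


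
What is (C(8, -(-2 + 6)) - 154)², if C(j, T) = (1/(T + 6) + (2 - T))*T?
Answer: 32400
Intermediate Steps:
C(j, T) = T*(2 + 1/(6 + T) - T) (C(j, T) = (1/(6 + T) + (2 - T))*T = (2 + 1/(6 + T) - T)*T = T*(2 + 1/(6 + T) - T))
(C(8, -(-2 + 6)) - 154)² = ((-(-2 + 6))*(13 - (-(-2 + 6))² - (-4)*(-2 + 6))/(6 - (-2 + 6)) - 154)² = ((-1*4)*(13 - (-1*4)² - (-4)*4)/(6 - 1*4) - 154)² = (-4*(13 - 1*(-4)² - 4*(-4))/(6 - 4) - 154)² = (-4*(13 - 1*16 + 16)/2 - 154)² = (-4*½*(13 - 16 + 16) - 154)² = (-4*½*13 - 154)² = (-26 - 154)² = (-180)² = 32400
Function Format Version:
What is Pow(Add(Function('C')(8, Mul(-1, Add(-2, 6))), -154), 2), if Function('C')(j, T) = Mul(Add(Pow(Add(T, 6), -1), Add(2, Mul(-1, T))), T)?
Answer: 32400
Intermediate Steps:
Function('C')(j, T) = Mul(T, Add(2, Pow(Add(6, T), -1), Mul(-1, T))) (Function('C')(j, T) = Mul(Add(Pow(Add(6, T), -1), Add(2, Mul(-1, T))), T) = Mul(Add(2, Pow(Add(6, T), -1), Mul(-1, T)), T) = Mul(T, Add(2, Pow(Add(6, T), -1), Mul(-1, T))))
Pow(Add(Function('C')(8, Mul(-1, Add(-2, 6))), -154), 2) = Pow(Add(Mul(Mul(-1, Add(-2, 6)), Pow(Add(6, Mul(-1, Add(-2, 6))), -1), Add(13, Mul(-1, Pow(Mul(-1, Add(-2, 6)), 2)), Mul(-4, Mul(-1, Add(-2, 6))))), -154), 2) = Pow(Add(Mul(Mul(-1, 4), Pow(Add(6, Mul(-1, 4)), -1), Add(13, Mul(-1, Pow(Mul(-1, 4), 2)), Mul(-4, Mul(-1, 4)))), -154), 2) = Pow(Add(Mul(-4, Pow(Add(6, -4), -1), Add(13, Mul(-1, Pow(-4, 2)), Mul(-4, -4))), -154), 2) = Pow(Add(Mul(-4, Pow(2, -1), Add(13, Mul(-1, 16), 16)), -154), 2) = Pow(Add(Mul(-4, Rational(1, 2), Add(13, -16, 16)), -154), 2) = Pow(Add(Mul(-4, Rational(1, 2), 13), -154), 2) = Pow(Add(-26, -154), 2) = Pow(-180, 2) = 32400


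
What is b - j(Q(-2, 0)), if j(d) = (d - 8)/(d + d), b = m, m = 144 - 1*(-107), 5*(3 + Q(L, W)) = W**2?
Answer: 1495/6 ≈ 249.17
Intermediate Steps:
Q(L, W) = -3 + W**2/5
m = 251 (m = 144 + 107 = 251)
b = 251
j(d) = (-8 + d)/(2*d) (j(d) = (-8 + d)/((2*d)) = (-8 + d)*(1/(2*d)) = (-8 + d)/(2*d))
b - j(Q(-2, 0)) = 251 - (-8 + (-3 + (1/5)*0**2))/(2*(-3 + (1/5)*0**2)) = 251 - (-8 + (-3 + (1/5)*0))/(2*(-3 + (1/5)*0)) = 251 - (-8 + (-3 + 0))/(2*(-3 + 0)) = 251 - (-8 - 3)/(2*(-3)) = 251 - (-1)*(-11)/(2*3) = 251 - 1*11/6 = 251 - 11/6 = 1495/6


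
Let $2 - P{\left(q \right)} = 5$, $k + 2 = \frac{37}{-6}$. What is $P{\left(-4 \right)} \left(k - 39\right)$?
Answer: $\frac{283}{2} \approx 141.5$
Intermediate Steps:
$k = - \frac{49}{6}$ ($k = -2 + \frac{37}{-6} = -2 + 37 \left(- \frac{1}{6}\right) = -2 - \frac{37}{6} = - \frac{49}{6} \approx -8.1667$)
$P{\left(q \right)} = -3$ ($P{\left(q \right)} = 2 - 5 = -3$)
$P{\left(-4 \right)} \left(k - 39\right) = - 3 \left(- \frac{49}{6} - 39\right) = \left(-3\right) \left(- \frac{283}{6}\right) = \frac{283}{2}$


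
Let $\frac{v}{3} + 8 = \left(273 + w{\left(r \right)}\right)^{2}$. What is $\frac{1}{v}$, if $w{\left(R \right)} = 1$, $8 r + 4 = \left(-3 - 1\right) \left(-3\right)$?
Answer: $\frac{1}{225204} \approx 4.4404 \cdot 10^{-6}$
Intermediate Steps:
$r = 1$ ($r = - \frac{1}{2} + \frac{\left(-3 - 1\right) \left(-3\right)}{8} = - \frac{1}{2} + \frac{\left(-4\right) \left(-3\right)}{8} = - \frac{1}{2} + \frac{1}{8} \cdot 12 = - \frac{1}{2} + \frac{3}{2} = 1$)
$v = 225204$ ($v = -24 + 3 \left(273 + 1\right)^{2} = -24 + 3 \cdot 274^{2} = -24 + 3 \cdot 75076 = -24 + 225228 = 225204$)
$\frac{1}{v} = \frac{1}{225204}$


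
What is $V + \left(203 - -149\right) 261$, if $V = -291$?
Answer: $91581$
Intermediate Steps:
$V + \left(203 - -149\right) 261 = -291 + \left(203 - -149\right) 261 = -291 + \left(203 + 149\right) 261 = -291 + 352 \cdot 261 = -291 + 91872 = 91581$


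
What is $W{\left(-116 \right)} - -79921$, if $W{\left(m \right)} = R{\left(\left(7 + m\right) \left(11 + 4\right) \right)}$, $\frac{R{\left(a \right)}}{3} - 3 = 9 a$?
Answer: $35785$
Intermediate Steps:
$R{\left(a \right)} = 9 + 27 a$ ($R{\left(a \right)} = 9 + 3 \cdot 9 a = 9 + 27 a$)
$W{\left(m \right)} = 2844 + 405 m$ ($W{\left(m \right)} = 9 + 27 \left(7 + m\right) \left(11 + 4\right) = 9 + 27 \left(7 + m\right) 15 = 9 + 27 \left(105 + 15 m\right) = 9 + \left(2835 + 405 m\right) = 2844 + 405 m$)
$W{\left(-116 \right)} - -79921 = \left(2844 + 405 \left(-116\right)\right) - -79921 = \left(2844 - 46980\right) + 79921 = -44136 + 79921 = 35785$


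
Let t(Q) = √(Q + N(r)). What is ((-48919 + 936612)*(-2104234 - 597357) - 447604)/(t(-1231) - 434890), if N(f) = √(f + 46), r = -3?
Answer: 2398183867167/(434890 - I*√(1231 - √43)) ≈ 5.5145e+6 + 443.7*I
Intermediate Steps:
N(f) = √(46 + f)
t(Q) = √(Q + √43) (t(Q) = √(Q + √(46 - 3)) = √(Q + √43))
((-48919 + 936612)*(-2104234 - 597357) - 447604)/(t(-1231) - 434890) = ((-48919 + 936612)*(-2104234 - 597357) - 447604)/(√(-1231 + √43) - 434890) = (887693*(-2701591) - 447604)/(-434890 + √(-1231 + √43)) = (-2398183419563 - 447604)/(-434890 + √(-1231 + √43)) = -2398183867167/(-434890 + √(-1231 + √43))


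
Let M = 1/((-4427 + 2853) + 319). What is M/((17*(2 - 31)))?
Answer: 1/618715 ≈ 1.6163e-6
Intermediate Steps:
M = -1/1255 (M = 1/(-1574 + 319) = 1/(-1255) = -1/1255 ≈ -0.00079681)
M/((17*(2 - 31))) = -1/(17*(2 - 31))/1255 = -1/(1255*(17*(-29))) = -1/1255/(-493) = -1/1255*(-1/493) = 1/618715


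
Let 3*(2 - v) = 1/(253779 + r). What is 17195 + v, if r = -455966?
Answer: 10431029518/606561 ≈ 17197.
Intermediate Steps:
v = 1213123/606561 (v = 2 - 1/(3*(253779 - 455966)) = 2 - 1/3/(-202187) = 2 - 1/3*(-1/202187) = 2 + 1/606561 = 1213123/606561 ≈ 2.0000)
17195 + v = 17195 + 1213123/606561 = 10431029518/606561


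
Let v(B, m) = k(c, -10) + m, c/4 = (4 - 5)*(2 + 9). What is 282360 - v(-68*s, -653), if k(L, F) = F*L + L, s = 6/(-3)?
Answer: 282617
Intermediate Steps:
s = -2 (s = 6*(-⅓) = -2)
c = -44 (c = 4*((4 - 5)*(2 + 9)) = 4*(-1*11) = 4*(-11) = -44)
k(L, F) = L + F*L
v(B, m) = 396 + m (v(B, m) = -44*(1 - 10) + m = -44*(-9) + m = 396 + m)
282360 - v(-68*s, -653) = 282360 - (396 - 653) = 282360 - 1*(-257) = 282360 + 257 = 282617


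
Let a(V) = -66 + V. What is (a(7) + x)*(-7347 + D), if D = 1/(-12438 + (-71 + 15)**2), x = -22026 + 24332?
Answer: -153564013365/9302 ≈ -1.6509e+7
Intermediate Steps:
x = 2306
D = -1/9302 (D = 1/(-12438 + (-56)**2) = 1/(-12438 + 3136) = 1/(-9302) = -1/9302 ≈ -0.00010750)
(a(7) + x)*(-7347 + D) = ((-66 + 7) + 2306)*(-7347 - 1/9302) = (-59 + 2306)*(-68341795/9302) = 2247*(-68341795/9302) = -153564013365/9302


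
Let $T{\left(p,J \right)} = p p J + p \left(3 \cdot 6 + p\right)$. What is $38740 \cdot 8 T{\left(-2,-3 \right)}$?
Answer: $-13636480$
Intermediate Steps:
$T{\left(p,J \right)} = J p^{2} + p \left(18 + p\right)$ ($T{\left(p,J \right)} = p^{2} J + p \left(18 + p\right) = J p^{2} + p \left(18 + p\right)$)
$38740 \cdot 8 T{\left(-2,-3 \right)} = 38740 \cdot 8 \left(- 2 \left(18 - 2 - -6\right)\right) = 38740 \cdot 8 \left(- 2 \left(18 - 2 + 6\right)\right) = 38740 \cdot 8 \left(\left(-2\right) 22\right) = 38740 \cdot 8 \left(-44\right) = 38740 \left(-352\right) = -13636480$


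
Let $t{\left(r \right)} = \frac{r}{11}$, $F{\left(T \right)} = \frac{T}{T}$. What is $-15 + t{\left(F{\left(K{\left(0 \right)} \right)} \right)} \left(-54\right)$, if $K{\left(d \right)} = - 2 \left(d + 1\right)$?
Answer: $- \frac{219}{11} \approx -19.909$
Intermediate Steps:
$K{\left(d \right)} = -2 - 2 d$ ($K{\left(d \right)} = - 2 \left(1 + d\right) = -2 - 2 d$)
$F{\left(T \right)} = 1$
$t{\left(r \right)} = \frac{r}{11}$ ($t{\left(r \right)} = r \frac{1}{11} = \frac{r}{11}$)
$-15 + t{\left(F{\left(K{\left(0 \right)} \right)} \right)} \left(-54\right) = -15 + \frac{1}{11} \cdot 1 \left(-54\right) = -15 + \frac{1}{11} \left(-54\right) = -15 - \frac{54}{11} = - \frac{219}{11}$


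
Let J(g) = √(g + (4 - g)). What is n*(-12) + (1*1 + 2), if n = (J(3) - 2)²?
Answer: 3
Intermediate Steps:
J(g) = 2 (J(g) = √4 = 2)
n = 0 (n = (2 - 2)² = 0² = 0)
n*(-12) + (1*1 + 2) = 0*(-12) + (1*1 + 2) = 0 + (1 + 2) = 0 + 3 = 3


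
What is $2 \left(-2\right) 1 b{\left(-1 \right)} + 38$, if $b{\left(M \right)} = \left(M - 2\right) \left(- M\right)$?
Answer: $50$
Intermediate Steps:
$b{\left(M \right)} = - M \left(-2 + M\right)$ ($b{\left(M \right)} = \left(-2 + M\right) \left(- M\right) = - M \left(-2 + M\right)$)
$2 \left(-2\right) 1 b{\left(-1 \right)} + 38 = 2 \left(-2\right) 1 \left(- (2 - -1)\right) + 38 = \left(-4\right) 1 \left(- (2 + 1)\right) + 38 = - 4 \left(\left(-1\right) 3\right) + 38 = \left(-4\right) \left(-3\right) + 38 = 12 + 38 = 50$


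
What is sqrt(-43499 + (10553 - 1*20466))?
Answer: 2*I*sqrt(13353) ≈ 231.11*I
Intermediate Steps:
sqrt(-43499 + (10553 - 1*20466)) = sqrt(-43499 + (10553 - 20466)) = sqrt(-43499 - 9913) = sqrt(-53412) = 2*I*sqrt(13353)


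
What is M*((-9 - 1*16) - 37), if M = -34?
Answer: 2108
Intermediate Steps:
M*((-9 - 1*16) - 37) = -34*((-9 - 1*16) - 37) = -34*((-9 - 16) - 37) = -34*(-25 - 37) = -34*(-62) = 2108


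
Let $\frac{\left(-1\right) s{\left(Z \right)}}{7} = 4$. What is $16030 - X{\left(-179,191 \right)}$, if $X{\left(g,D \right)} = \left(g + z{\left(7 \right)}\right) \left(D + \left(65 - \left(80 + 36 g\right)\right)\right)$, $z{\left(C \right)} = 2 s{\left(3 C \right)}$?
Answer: $1571730$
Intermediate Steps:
$s{\left(Z \right)} = -28$ ($s{\left(Z \right)} = \left(-7\right) 4 = -28$)
$z{\left(C \right)} = -56$ ($z{\left(C \right)} = 2 \left(-28\right) = -56$)
$X{\left(g,D \right)} = \left(-56 + g\right) \left(-15 + D - 36 g\right)$ ($X{\left(g,D \right)} = \left(g - 56\right) \left(D + \left(65 - \left(80 + 36 g\right)\right)\right) = \left(-56 + g\right) \left(D + \left(65 - \left(80 + 36 g\right)\right)\right) = \left(-56 + g\right) \left(D - \left(15 + 36 g\right)\right) = \left(-56 + g\right) \left(-15 + D - 36 g\right)$)
$16030 - X{\left(-179,191 \right)} = 16030 - \left(840 - 10696 - 36 \left(-179\right)^{2} + 2001 \left(-179\right) + 191 \left(-179\right)\right) = 16030 - \left(840 - 10696 - 1153476 - 358179 - 34189\right) = 16030 - -1555700 = 16030 + 1555700 = 1571730$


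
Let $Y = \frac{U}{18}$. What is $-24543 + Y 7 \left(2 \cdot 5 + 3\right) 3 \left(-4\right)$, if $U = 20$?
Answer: $- \frac{77269}{3} \approx -25756.0$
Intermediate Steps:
$Y = \frac{10}{9}$ ($Y = \frac{20}{18} = 20 \cdot \frac{1}{18} = \frac{10}{9} \approx 1.1111$)
$-24543 + Y 7 \left(2 \cdot 5 + 3\right) 3 \left(-4\right) = -24543 + \frac{10}{9} \cdot 7 \left(2 \cdot 5 + 3\right) 3 \left(-4\right) = -24543 + \frac{70 \left(10 + 3\right) 3 \left(-4\right)}{9} = -24543 + \frac{70 \cdot 13 \cdot 3 \left(-4\right)}{9} = -24543 + \frac{70 \cdot 39 \left(-4\right)}{9} = -24543 + \frac{70}{9} \left(-156\right) = -24543 - \frac{3640}{3} = - \frac{77269}{3}$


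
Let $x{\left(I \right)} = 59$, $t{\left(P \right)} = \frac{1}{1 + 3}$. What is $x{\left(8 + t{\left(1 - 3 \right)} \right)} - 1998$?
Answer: $-1939$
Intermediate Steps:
$t{\left(P \right)} = \frac{1}{4}$
$x{\left(8 + t{\left(1 - 3 \right)} \right)} - 1998 = 59 - 1998 = -1939$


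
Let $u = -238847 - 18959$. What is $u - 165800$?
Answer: $-423606$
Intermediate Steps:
$u = -257806$ ($u = -238847 - 18959 = -257806$)
$u - 165800 = -257806 - 165800 = -423606$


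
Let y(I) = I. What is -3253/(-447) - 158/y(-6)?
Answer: 5008/149 ≈ 33.611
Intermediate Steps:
-3253/(-447) - 158/y(-6) = -3253/(-447) - 158/(-6) = -3253*(-1/447) - 158*(-⅙) = 3253/447 + 79/3 = 5008/149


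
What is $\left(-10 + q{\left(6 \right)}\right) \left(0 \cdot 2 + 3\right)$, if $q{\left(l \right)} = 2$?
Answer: $-24$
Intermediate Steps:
$\left(-10 + q{\left(6 \right)}\right) \left(0 \cdot 2 + 3\right) = \left(-10 + 2\right) \left(0 \cdot 2 + 3\right) = - 8 \left(0 + 3\right) = \left(-8\right) 3 = -24$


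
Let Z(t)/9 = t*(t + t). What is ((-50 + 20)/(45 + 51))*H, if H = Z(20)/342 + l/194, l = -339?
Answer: -355795/58976 ≈ -6.0329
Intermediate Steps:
Z(t) = 18*t² (Z(t) = 9*(t*(t + t)) = 9*(t*(2*t)) = 9*(2*t²) = 18*t²)
H = 71159/3686 (H = (18*20²)/342 - 339/194 = (18*400)*(1/342) - 339*1/194 = 7200*(1/342) - 339/194 = 400/19 - 339/194 = 71159/3686 ≈ 19.305)
((-50 + 20)/(45 + 51))*H = ((-50 + 20)/(45 + 51))*(71159/3686) = -30/96*(71159/3686) = -30*1/96*(71159/3686) = -5/16*71159/3686 = -355795/58976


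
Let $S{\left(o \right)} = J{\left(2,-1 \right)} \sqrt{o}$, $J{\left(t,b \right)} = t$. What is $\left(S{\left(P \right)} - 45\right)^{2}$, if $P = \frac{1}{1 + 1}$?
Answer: $\left(45 - \sqrt{2}\right)^{2} \approx 1899.7$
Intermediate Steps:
$P = \frac{1}{2} \approx 0.5$
$S{\left(o \right)} = 2 \sqrt{o}$
$\left(S{\left(P \right)} - 45\right)^{2} = \left(\frac{2}{\sqrt{2}} - 45\right)^{2} = \left(2 \frac{\sqrt{2}}{2} - 45\right)^{2} = \left(\sqrt{2} - 45\right)^{2} = \left(-45 + \sqrt{2}\right)^{2}$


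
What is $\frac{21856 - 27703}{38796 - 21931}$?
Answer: $- \frac{5847}{16865} \approx -0.34669$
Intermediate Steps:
$\frac{21856 - 27703}{38796 - 21931} = - \frac{5847}{38796 - 21931} = - \frac{5847}{16865}$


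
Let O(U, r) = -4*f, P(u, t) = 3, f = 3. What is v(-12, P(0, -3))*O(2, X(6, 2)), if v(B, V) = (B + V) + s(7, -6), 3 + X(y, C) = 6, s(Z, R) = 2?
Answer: 84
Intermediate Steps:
X(y, C) = 3 (X(y, C) = -3 + 6 = 3)
O(U, r) = -12 (O(U, r) = -4*3 = -12)
v(B, V) = 2 + B + V (v(B, V) = (B + V) + 2 = 2 + B + V)
v(-12, P(0, -3))*O(2, X(6, 2)) = (2 - 12 + 3)*(-12) = -7*(-12) = 84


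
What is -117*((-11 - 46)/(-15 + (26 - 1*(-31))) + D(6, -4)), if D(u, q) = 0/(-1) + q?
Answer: 8775/14 ≈ 626.79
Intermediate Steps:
D(u, q) = q (D(u, q) = 0*(-1) + q = 0 + q = q)
-117*((-11 - 46)/(-15 + (26 - 1*(-31))) + D(6, -4)) = -117*((-11 - 46)/(-15 + (26 - 1*(-31))) - 4) = -117*(-57/(-15 + (26 + 31)) - 4) = -117*(-57/(-15 + 57) - 4) = -117*(-57/42 - 4) = -117*(-57*1/42 - 4) = -117*(-19/14 - 4) = -117*(-75/14) = 8775/14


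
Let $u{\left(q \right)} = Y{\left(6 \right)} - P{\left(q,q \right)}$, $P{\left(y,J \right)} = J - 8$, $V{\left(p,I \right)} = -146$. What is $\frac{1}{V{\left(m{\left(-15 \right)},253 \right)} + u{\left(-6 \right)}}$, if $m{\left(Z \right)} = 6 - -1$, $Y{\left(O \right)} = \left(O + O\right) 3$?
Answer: $- \frac{1}{96} \approx -0.010417$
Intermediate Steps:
$Y{\left(O \right)} = 6 O$ ($Y{\left(O \right)} = 2 O 3 = 6 O$)
$m{\left(Z \right)} = 7$ ($m{\left(Z \right)} = 6 + 1 = 7$)
$P{\left(y,J \right)} = -8 + J$
$u{\left(q \right)} = 44 - q$ ($u{\left(q \right)} = 6 \cdot 6 - \left(-8 + q\right) = 36 - \left(-8 + q\right) = 44 - q$)
$\frac{1}{V{\left(m{\left(-15 \right)},253 \right)} + u{\left(-6 \right)}} = \frac{1}{-146 + \left(44 - -6\right)} = \frac{1}{-146 + \left(44 + 6\right)} = \frac{1}{-146 + 50} = \frac{1}{-96} = - \frac{1}{96}$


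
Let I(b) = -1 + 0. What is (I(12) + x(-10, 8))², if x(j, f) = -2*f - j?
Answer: 49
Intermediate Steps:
I(b) = -1
x(j, f) = -j - 2*f
(I(12) + x(-10, 8))² = (-1 + (-1*(-10) - 2*8))² = (-1 + (10 - 16))² = (-1 - 6)² = (-7)² = 49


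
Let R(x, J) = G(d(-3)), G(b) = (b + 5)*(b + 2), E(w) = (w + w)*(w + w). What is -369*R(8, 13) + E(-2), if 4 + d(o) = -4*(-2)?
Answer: -19910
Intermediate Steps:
E(w) = 4*w**2 (E(w) = (2*w)*(2*w) = 4*w**2)
d(o) = 4 (d(o) = -4 - 4*(-2) = -4 + 8 = 4)
G(b) = (2 + b)*(5 + b) (G(b) = (5 + b)*(2 + b) = (2 + b)*(5 + b))
R(x, J) = 54 (R(x, J) = 10 + 4**2 + 7*4 = 10 + 16 + 28 = 54)
-369*R(8, 13) + E(-2) = -369*54 + 4*(-2)**2 = -19926 + 4*4 = -19926 + 16 = -19910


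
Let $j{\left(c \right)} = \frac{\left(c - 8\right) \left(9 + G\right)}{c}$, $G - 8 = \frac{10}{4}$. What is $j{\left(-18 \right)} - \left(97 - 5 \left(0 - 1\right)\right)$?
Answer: $- \frac{443}{6} \approx -73.833$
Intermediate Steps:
$G = \frac{21}{2}$ ($G = 8 + \frac{10}{4} = 8 + 10 \cdot \frac{1}{4} = 8 + \frac{5}{2} = \frac{21}{2} \approx 10.5$)
$j{\left(c \right)} = \frac{-156 + \frac{39 c}{2}}{c}$ ($j{\left(c \right)} = \frac{\left(c - 8\right) \left(9 + \frac{21}{2}\right)}{c} = \frac{\left(-8 + c\right) \frac{39}{2}}{c} = \frac{-156 + \frac{39 c}{2}}{c}$)
$j{\left(-18 \right)} - \left(97 - 5 \left(0 - 1\right)\right) = \left(\frac{39}{2} - \frac{156}{-18}\right) - \left(97 - 5 \left(0 - 1\right)\right) = \left(\frac{39}{2} - - \frac{26}{3}\right) - \left(97 - -5\right) = \left(\frac{39}{2} + \frac{26}{3}\right) - \left(97 + 5\right) = \frac{169}{6} - 102 = - \frac{443}{6}$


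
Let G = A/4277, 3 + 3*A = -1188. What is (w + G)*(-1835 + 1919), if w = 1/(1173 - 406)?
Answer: -277128/36049 ≈ -7.6875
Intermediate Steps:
A = -397 (A = -1 + (⅓)*(-1188) = -1 - 396 = -397)
w = 1/767 ≈ 0.0013038
G = -397/4277 ≈ -0.092822
(w + G)*(-1835 + 1919) = (1/767 - 397/4277)*(-1835 + 1919) = -23094/252343*84 = -277128/36049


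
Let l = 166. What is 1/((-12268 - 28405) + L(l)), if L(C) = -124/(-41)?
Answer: -41/1667469 ≈ -2.4588e-5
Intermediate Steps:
L(C) = 124/41 (L(C) = -124*(-1/41) = 124/41)
1/((-12268 - 28405) + L(l)) = 1/((-12268 - 28405) + 124/41) = 1/(-40673 + 124/41) = 1/(-1667469/41) = -41/1667469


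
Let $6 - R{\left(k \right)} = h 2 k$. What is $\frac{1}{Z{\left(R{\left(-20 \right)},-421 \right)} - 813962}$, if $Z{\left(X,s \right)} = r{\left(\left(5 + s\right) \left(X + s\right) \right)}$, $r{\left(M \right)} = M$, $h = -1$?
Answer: $- \frac{1}{624682} \approx -1.6008 \cdot 10^{-6}$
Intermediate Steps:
$R{\left(k \right)} = 6 + 2 k$ ($R{\left(k \right)} = 6 - \left(-1\right) 2 k = 6 - - 2 k = 6 + 2 k$)
$Z{\left(X,s \right)} = \left(5 + s\right) \left(X + s\right)$
$\frac{1}{Z{\left(R{\left(-20 \right)},-421 \right)} - 813962} = \frac{1}{\left(\left(-421\right)^{2} + 5 \left(6 + 2 \left(-20\right)\right) + 5 \left(-421\right) + \left(6 + 2 \left(-20\right)\right) \left(-421\right)\right) - 813962} = \frac{1}{\left(177241 + 5 \left(6 - 40\right) - 2105 + \left(6 - 40\right) \left(-421\right)\right) - 813962} = \frac{1}{\left(177241 + 5 \left(-34\right) - 2105 - -14314\right) - 813962} = \frac{1}{\left(177241 - 170 - 2105 + 14314\right) - 813962} = \frac{1}{189280 - 813962} = \frac{1}{-624682} = - \frac{1}{624682}$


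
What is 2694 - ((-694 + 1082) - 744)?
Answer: 3050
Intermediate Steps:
2694 - ((-694 + 1082) - 744) = 2694 - (388 - 744) = 2694 - 1*(-356) = 2694 + 356 = 3050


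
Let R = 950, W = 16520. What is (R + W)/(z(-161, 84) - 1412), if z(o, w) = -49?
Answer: -17470/1461 ≈ -11.958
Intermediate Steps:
(R + W)/(z(-161, 84) - 1412) = (950 + 16520)/(-49 - 1412) = 17470/(-1461) = 17470*(-1/1461) = -17470/1461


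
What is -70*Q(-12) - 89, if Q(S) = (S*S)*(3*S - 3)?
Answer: 393031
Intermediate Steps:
Q(S) = S²*(-3 + 3*S)
-70*Q(-12) - 89 = -210*(-12)²*(-1 - 12) - 89 = -210*144*(-13) - 89 = -70*(-5616) - 89 = 393120 - 89 = 393031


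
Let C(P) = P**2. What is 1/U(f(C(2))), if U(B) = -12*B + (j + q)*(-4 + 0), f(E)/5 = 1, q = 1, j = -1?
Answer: -1/60 ≈ -0.016667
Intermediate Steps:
f(E) = 5 (f(E) = 5*1 = 5)
U(B) = -12*B (U(B) = -12*B + (-1 + 1)*(-4 + 0) = -12*B + 0*(-4) = -12*B + 0 = -12*B)
1/U(f(C(2))) = 1/(-12*5) = 1/(-60) = -1/60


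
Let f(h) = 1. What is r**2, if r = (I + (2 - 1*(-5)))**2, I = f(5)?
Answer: 4096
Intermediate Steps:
I = 1
r = 64 (r = (1 + (2 - 1*(-5)))**2 = (1 + (2 + 5))**2 = (1 + 7)**2 = 8**2 = 64)
r**2 = 64**2 = 4096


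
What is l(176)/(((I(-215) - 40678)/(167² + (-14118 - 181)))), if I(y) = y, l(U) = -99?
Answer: 448470/13631 ≈ 32.901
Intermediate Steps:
l(176)/(((I(-215) - 40678)/(167² + (-14118 - 181)))) = -99*(167² + (-14118 - 181))/(-215 - 40678) = -99/((-40893/(27889 - 14299))) = -99/((-40893/13590)) = -99/((-40893*1/13590)) = -99/(-13631/4530) = -99*(-4530/13631) = 448470/13631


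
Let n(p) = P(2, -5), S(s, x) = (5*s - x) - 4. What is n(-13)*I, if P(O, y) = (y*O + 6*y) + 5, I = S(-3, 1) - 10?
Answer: 1050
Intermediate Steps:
S(s, x) = -4 - x + 5*s (S(s, x) = (-x + 5*s) - 4 = -4 - x + 5*s)
I = -30 (I = (-4 - 1*1 + 5*(-3)) - 10 = (-4 - 1 - 15) - 10 = -20 - 10 = -30)
P(O, y) = 5 + 6*y + O*y (P(O, y) = (O*y + 6*y) + 5 = (6*y + O*y) + 5 = 5 + 6*y + O*y)
n(p) = -35 (n(p) = 5 + 6*(-5) + 2*(-5) = 5 - 30 - 10 = -35)
n(-13)*I = -35*(-30) = 1050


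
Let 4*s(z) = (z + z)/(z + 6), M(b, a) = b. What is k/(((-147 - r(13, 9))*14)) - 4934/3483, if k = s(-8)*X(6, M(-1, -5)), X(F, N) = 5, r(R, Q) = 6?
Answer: -589081/414477 ≈ -1.4213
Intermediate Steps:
s(z) = z/(2*(6 + z)) (s(z) = ((z + z)/(z + 6))/4 = ((2*z)/(6 + z))/4 = (2*z/(6 + z))/4 = z/(2*(6 + z)))
k = 10 (k = ((1/2)*(-8)/(6 - 8))*5 = ((1/2)*(-8)/(-2))*5 = ((1/2)*(-8)*(-1/2))*5 = 2*5 = 10)
k/(((-147 - r(13, 9))*14)) - 4934/3483 = 10/(((-147 - 1*6)*14)) - 4934/3483 = 10/(((-147 - 6)*14)) - 4934*1/3483 = 10/((-153*14)) - 4934/3483 = 10/(-2142) - 4934/3483 = 10*(-1/2142) - 4934/3483 = -5/1071 - 4934/3483 = -589081/414477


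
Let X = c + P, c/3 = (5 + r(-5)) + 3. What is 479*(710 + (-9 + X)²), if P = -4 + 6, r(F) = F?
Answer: 342006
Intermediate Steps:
P = 2
c = 9 (c = 3*((5 - 5) + 3) = 3*(0 + 3) = 3*3 = 9)
X = 11 (X = 9 + 2 = 11)
479*(710 + (-9 + X)²) = 479*(710 + (-9 + 11)²) = 479*(710 + 2²) = 479*(710 + 4) = 479*714 = 342006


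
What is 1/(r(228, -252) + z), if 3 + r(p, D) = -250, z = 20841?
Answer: 1/20588 ≈ 4.8572e-5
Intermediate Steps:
r(p, D) = -253 (r(p, D) = -3 - 250 = -253)
1/(r(228, -252) + z) = 1/(-253 + 20841) = 1/20588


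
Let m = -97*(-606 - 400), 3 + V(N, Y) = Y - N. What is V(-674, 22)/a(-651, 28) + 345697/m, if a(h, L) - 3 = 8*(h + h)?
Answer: 392457615/112902374 ≈ 3.4761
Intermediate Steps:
V(N, Y) = -3 + Y - N (V(N, Y) = -3 + (Y - N) = -3 + Y - N)
a(h, L) = 3 + 16*h (a(h, L) = 3 + 8*(h + h) = 3 + 8*(2*h) = 3 + 16*h)
m = 97582 (m = -97*(-1006) = 97582)
V(-674, 22)/a(-651, 28) + 345697/m = (-3 + 22 - 1*(-674))/(3 + 16*(-651)) + 345697/97582 = (-3 + 22 + 674)/(3 - 10416) + 345697*(1/97582) = 693/(-10413) + 345697/97582 = 693*(-1/10413) + 345697/97582 = -77/1157 + 345697/97582 = 392457615/112902374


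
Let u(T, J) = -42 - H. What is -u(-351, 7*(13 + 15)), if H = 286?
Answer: 328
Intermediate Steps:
u(T, J) = -328 (u(T, J) = -42 - 1*286 = -42 - 286 = -328)
-u(-351, 7*(13 + 15)) = -1*(-328) = 328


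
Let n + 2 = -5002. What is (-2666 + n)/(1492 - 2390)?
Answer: 3835/449 ≈ 8.5412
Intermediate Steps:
n = -5004 (n = -2 - 5002 = -5004)
(-2666 + n)/(1492 - 2390) = (-2666 - 5004)/(1492 - 2390) = -7670/(-898) = -7670*(-1/898) = 3835/449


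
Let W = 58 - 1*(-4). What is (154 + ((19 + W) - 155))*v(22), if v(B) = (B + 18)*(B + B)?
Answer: 140800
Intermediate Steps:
W = 62 (W = 58 + 4 = 62)
v(B) = 2*B*(18 + B) (v(B) = (18 + B)*(2*B) = 2*B*(18 + B))
(154 + ((19 + W) - 155))*v(22) = (154 + ((19 + 62) - 155))*(2*22*(18 + 22)) = (154 + (81 - 155))*(2*22*40) = (154 - 74)*1760 = 80*1760 = 140800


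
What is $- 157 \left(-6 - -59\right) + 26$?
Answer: $-8295$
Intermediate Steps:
$- 157 \left(-6 - -59\right) + 26 = - 157 \left(-6 + 59\right) + 26 = \left(-157\right) 53 + 26 = -8321 + 26 = -8295$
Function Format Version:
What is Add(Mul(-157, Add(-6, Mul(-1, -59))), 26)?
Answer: -8295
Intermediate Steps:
Add(Mul(-157, Add(-6, Mul(-1, -59))), 26) = Add(Mul(-157, Add(-6, 59)), 26) = Add(Mul(-157, 53), 26) = Add(-8321, 26) = -8295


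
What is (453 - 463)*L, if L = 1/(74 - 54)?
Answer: -½ ≈ -0.50000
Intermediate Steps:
L = 1/20 ≈ 0.050000
(453 - 463)*L = (453 - 463)*(1/20) = -10*1/20 = -½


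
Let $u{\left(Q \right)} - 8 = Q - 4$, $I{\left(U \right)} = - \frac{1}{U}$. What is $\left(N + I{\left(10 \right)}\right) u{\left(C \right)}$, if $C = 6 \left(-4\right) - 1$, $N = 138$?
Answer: $- \frac{28959}{10} \approx -2895.9$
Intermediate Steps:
$C = -25$ ($C = -24 - 1 = -25$)
$u{\left(Q \right)} = 4 + Q$ ($u{\left(Q \right)} = 8 + \left(Q - 4\right) = 8 + \left(-4 + Q\right) = 4 + Q$)
$\left(N + I{\left(10 \right)}\right) u{\left(C \right)} = \left(138 - \frac{1}{10}\right) \left(4 - 25\right) = \left(138 - \frac{1}{10}\right) \left(-21\right) = \frac{1379}{10} \left(-21\right) = - \frac{28959}{10}$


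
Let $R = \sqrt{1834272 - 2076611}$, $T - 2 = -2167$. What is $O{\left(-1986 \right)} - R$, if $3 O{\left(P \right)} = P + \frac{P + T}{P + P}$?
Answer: $- \frac{7884241}{11916} - i \sqrt{242339} \approx -661.65 - 492.28 i$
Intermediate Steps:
$T = -2165$ ($T = 2 - 2167 = -2165$)
$R = i \sqrt{242339}$ ($R = \sqrt{-242339} = i \sqrt{242339} \approx 492.28 i$)
$O{\left(P \right)} = \frac{P}{3} + \frac{-2165 + P}{6 P}$ ($O{\left(P \right)} = \frac{P + \frac{P - 2165}{P + P}}{3} = \frac{P + \frac{-2165 + P}{2 P}}{3} = \frac{P}{3} + \frac{-2165 + P}{6 P}$)
$O{\left(-1986 \right)} - R = \frac{-2165 - 1986 \left(1 + 2 \left(-1986\right)\right)}{6 \left(-1986\right)} - i \sqrt{242339} = \frac{1}{6} \left(- \frac{1}{1986}\right) \left(-2165 - 1986 \left(1 - 3972\right)\right) - i \sqrt{242339} = \frac{1}{6} \left(- \frac{1}{1986}\right) \left(-2165 - -7886406\right) - i \sqrt{242339} = \frac{1}{6} \left(- \frac{1}{1986}\right) \left(-2165 + 7886406\right) - i \sqrt{242339} = \frac{1}{6} \left(- \frac{1}{1986}\right) 7884241 - i \sqrt{242339} = - \frac{7884241}{11916} - i \sqrt{242339}$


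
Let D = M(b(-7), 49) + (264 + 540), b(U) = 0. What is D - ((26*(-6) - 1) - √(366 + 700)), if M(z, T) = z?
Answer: 961 + √1066 ≈ 993.65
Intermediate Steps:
D = 804 (D = 0 + (264 + 540) = 0 + 804 = 804)
D - ((26*(-6) - 1) - √(366 + 700)) = 804 - ((26*(-6) - 1) - √(366 + 700)) = 804 - ((-156 - 1) - √1066) = 804 - (-157 - √1066) = 804 + (157 + √1066) = 961 + √1066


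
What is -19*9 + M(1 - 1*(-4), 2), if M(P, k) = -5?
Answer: -176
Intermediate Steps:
-19*9 + M(1 - 1*(-4), 2) = -19*9 - 5 = -171 - 5 = -176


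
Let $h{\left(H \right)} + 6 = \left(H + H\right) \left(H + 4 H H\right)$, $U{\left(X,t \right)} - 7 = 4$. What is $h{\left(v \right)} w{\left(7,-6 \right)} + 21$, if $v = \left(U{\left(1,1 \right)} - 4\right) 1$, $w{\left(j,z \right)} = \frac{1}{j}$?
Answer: $\frac{2983}{7} \approx 426.14$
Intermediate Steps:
$U{\left(X,t \right)} = 11$ ($U{\left(X,t \right)} = 7 + 4 = 11$)
$v = 7$ ($v = \left(11 - 4\right) 1 = 7 \cdot 1 = 7$)
$h{\left(H \right)} = -6 + 2 H \left(H + 4 H^{2}\right)$ ($h{\left(H \right)} = -6 + \left(H + H\right) \left(H + 4 H H\right) = -6 + 2 H \left(H + 4 H^{2}\right)$)
$h{\left(v \right)} w{\left(7,-6 \right)} + 21 = \frac{-6 + 2 \cdot 7^{2} + 8 \cdot 7^{3}}{7} + 21 = \left(-6 + 2 \cdot 49 + 8 \cdot 343\right) \frac{1}{7} + 21 = \left(-6 + 98 + 2744\right) \frac{1}{7} + 21 = 2836 \cdot \frac{1}{7} + 21 = \frac{2836}{7} + 21 = \frac{2983}{7}$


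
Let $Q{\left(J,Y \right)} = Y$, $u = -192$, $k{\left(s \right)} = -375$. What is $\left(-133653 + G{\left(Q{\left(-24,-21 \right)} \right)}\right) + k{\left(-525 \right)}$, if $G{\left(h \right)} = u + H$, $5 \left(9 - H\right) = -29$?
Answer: $- \frac{671026}{5} \approx -1.3421 \cdot 10^{5}$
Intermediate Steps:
$H = \frac{74}{5}$ ($H = 9 - - \frac{29}{5} = 9 + \frac{29}{5} = \frac{74}{5} \approx 14.8$)
$G{\left(h \right)} = - \frac{886}{5}$ ($G{\left(h \right)} = -192 + \frac{74}{5} = - \frac{886}{5}$)
$\left(-133653 + G{\left(Q{\left(-24,-21 \right)} \right)}\right) + k{\left(-525 \right)} = \left(-133653 - \frac{886}{5}\right) - 375 = - \frac{669151}{5} - 375 = - \frac{671026}{5}$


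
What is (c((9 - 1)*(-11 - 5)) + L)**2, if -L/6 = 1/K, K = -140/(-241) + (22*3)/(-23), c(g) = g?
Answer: 632462325625/40233649 ≈ 15720.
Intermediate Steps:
K = -12686/5543 (K = -140*(-1/241) + 66*(-1/23) = 140/241 - 66/23 = -12686/5543 ≈ -2.2887)
L = 16629/6343 (L = -6/(-12686/5543) = -6*(-5543/12686) = 16629/6343 ≈ 2.6216)
(c((9 - 1)*(-11 - 5)) + L)**2 = ((9 - 1)*(-11 - 5) + 16629/6343)**2 = (8*(-16) + 16629/6343)**2 = (-128 + 16629/6343)**2 = (-795275/6343)**2 = 632462325625/40233649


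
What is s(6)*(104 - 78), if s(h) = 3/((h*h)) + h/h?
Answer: 169/6 ≈ 28.167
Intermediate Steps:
s(h) = 1 + 3/h² (s(h) = 3/(h²) + 1 = 3/h² + 1 = 1 + 3/h²)
s(6)*(104 - 78) = (1 + 3/6²)*(104 - 78) = (1 + 3*(1/36))*26 = (1 + 1/12)*26 = (13/12)*26 = 169/6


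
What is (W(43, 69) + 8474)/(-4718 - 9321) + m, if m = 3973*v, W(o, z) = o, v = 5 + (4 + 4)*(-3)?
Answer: -1059770510/14039 ≈ -75488.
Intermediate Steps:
v = -19 (v = 5 + 8*(-3) = 5 - 24 = -19)
m = -75487 (m = 3973*(-19) = -75487)
(W(43, 69) + 8474)/(-4718 - 9321) + m = (43 + 8474)/(-4718 - 9321) - 75487 = 8517/(-14039) - 75487 = 8517*(-1/14039) - 75487 = -8517/14039 - 75487 = -1059770510/14039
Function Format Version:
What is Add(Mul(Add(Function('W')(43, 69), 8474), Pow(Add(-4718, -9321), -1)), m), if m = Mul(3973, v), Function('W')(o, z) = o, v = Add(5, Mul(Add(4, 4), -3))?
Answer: Rational(-1059770510, 14039) ≈ -75488.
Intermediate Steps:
v = -19 (v = Add(5, Mul(8, -3)) = Add(5, -24) = -19)
m = -75487 (m = Mul(3973, -19) = -75487)
Add(Mul(Add(Function('W')(43, 69), 8474), Pow(Add(-4718, -9321), -1)), m) = Add(Mul(Add(43, 8474), Pow(Add(-4718, -9321), -1)), -75487) = Add(Mul(8517, Pow(-14039, -1)), -75487) = Add(Mul(8517, Rational(-1, 14039)), -75487) = Add(Rational(-8517, 14039), -75487) = Rational(-1059770510, 14039)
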